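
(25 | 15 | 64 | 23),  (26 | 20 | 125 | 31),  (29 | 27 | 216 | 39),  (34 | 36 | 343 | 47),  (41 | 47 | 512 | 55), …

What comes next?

First component — differences are 1, 3, 5, … (increasing by 2 each time): 25, 26, 29, 34, 41 → 50.
Second component: differences are 5, 7, 9, … (increasing by 2 each time); 15, 20, 27, 36, 47 → 60.
Third component goes 64, 125, 216, 343, 512 → 729 (perfect cubes: 4³, 5³, 6³, …).
Fourth component: +8 each step; 23, 31, 39, 47, 55 → 63.
Putting it together: (50 | 60 | 729 | 63).

(50 | 60 | 729 | 63)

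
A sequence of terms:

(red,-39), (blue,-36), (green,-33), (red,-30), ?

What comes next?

(blue,-27)

Colour: repeats red → blue → green; red, blue, green, red → blue.
Second entry: -39, -36, -33, -30 → -27 (+3 each step).
Combining the parts gives (blue,-27).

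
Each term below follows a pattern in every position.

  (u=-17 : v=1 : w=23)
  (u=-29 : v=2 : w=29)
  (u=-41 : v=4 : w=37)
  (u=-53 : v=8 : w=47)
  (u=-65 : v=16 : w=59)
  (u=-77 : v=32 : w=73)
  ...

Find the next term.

U goes -17, -29, -41, -53, -65, -77 → -89 (−12 each step).
V: ×2 each step, so 1, 2, 4, 8, 16, 32 → 64.
W: differences are 6, 8, 10, … (increasing by 2 each time), so 23, 29, 37, 47, 59, 73 → 89.
Putting it together: (u=-89 : v=64 : w=89).

(u=-89 : v=64 : w=89)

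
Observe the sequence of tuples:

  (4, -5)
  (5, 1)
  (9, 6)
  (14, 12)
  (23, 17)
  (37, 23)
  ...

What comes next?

For the first part, each term is the sum of the two before it: 4, 5, 9, 14, 23, 37 → 60.
For the second part, alternating steps +6, +5, +6, +5, …: -5, 1, 6, 12, 17, 23 → 28.
Combining the parts gives (60, 28).

(60, 28)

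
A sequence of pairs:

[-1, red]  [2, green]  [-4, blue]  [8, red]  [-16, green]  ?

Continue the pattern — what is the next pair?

[32, blue]

First part: -1, 2, -4, 8, -16 → 32 (×(-2) each step).
Colour: repeats red → green → blue, so red, green, blue, red, green → blue.
Combining the parts gives [32, blue].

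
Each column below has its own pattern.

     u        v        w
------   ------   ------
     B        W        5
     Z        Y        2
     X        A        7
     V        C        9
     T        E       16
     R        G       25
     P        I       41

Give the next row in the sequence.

N  K  66

For the column u, letters move back 2 places in the alphabet, wrapping A→Z: B, Z, X, V, T, R, P → N.
Column v: letters move forward 2 places in the alphabet, wrapping Z→A, so W, Y, A, C, E, G, I → K.
For the column w, each term is the sum of the two before it: 5, 2, 7, 9, 16, 25, 41 → 66.
Combining the parts gives N  K  66.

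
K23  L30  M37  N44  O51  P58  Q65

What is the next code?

R72

Letter: letters move forward 1 place in the alphabet; K, L, M, N, O, P, Q → R.
Second component: 23, 30, 37, 44, 51, 58, 65 → 72 (+7 each step).
Putting it together: R72.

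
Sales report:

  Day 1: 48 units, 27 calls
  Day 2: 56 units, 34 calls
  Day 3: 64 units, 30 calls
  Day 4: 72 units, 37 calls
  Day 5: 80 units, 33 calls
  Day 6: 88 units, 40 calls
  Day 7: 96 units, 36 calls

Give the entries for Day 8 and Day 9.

104 units, 43 calls; 112 units, 39 calls

Units goes 48, 56, 64, 72, 80, 88, 96 → 104 → 112 (+8 each step).
Calls — alternating steps +7, −4, +7, −4, …: 27, 34, 30, 37, 33, 40, 36 → 43 → 39.
Putting the parts together: 104 units, 43 calls and then 112 units, 39 calls.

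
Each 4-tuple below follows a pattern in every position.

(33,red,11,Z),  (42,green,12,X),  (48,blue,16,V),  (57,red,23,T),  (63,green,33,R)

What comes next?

(72,blue,46,P)

First slot — alternating steps +9, +6, +9, +6, …: 33, 42, 48, 57, 63 → 72.
Colour goes red, green, blue, red, green → blue (repeats red → green → blue).
Third slot: 11, 12, 16, 23, 33 → 46 (differences are 1, 4, 7, … (increasing by 3 each time)).
Letter: letters move back 2 places in the alphabet; Z, X, V, T, R → P.
Putting it together: (72,blue,46,P).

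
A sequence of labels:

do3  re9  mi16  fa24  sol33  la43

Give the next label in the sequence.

For the note, runs through the solfège scale do→ti: do, re, mi, fa, sol, la → ti.
Second component: differences are 6, 7, 8, … (increasing by 1 each time); 3, 9, 16, 24, 33, 43 → 54.
So the next label is ti54.

ti54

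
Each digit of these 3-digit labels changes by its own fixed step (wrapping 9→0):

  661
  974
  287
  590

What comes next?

For the first digit, +3 each step, mod 10: 6, 9, 2, 5 → 8.
For the second digit, +1 each step, mod 10: 6, 7, 8, 9 → 0.
Third digit — +3 each step, mod 10: 1, 4, 7, 0 → 3.
Combining the parts gives 803.

803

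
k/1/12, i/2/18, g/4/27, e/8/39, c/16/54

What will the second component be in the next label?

Second component: ×2 each step, so 1, 2, 4, 8, 16 → 32.

32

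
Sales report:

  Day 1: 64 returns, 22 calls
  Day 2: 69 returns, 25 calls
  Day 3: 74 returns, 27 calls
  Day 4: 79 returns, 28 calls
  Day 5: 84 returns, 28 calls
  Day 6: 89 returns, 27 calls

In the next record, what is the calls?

25

Calls: 22, 25, 27, 28, 28, 27 → 25 (differences are 3, 2, 1, … (decreasing by 1 each time)).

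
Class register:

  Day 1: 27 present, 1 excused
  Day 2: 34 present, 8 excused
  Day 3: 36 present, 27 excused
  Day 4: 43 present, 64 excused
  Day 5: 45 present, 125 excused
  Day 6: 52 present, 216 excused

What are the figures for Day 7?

54 present, 343 excused

Present: 27, 34, 36, 43, 45, 52 → 54 (alternating steps +7, +2, +7, +2, …).
Excused goes 1, 8, 27, 64, 125, 216 → 343 (perfect cubes: 1³, 2³, 3³, …).
Combining the parts gives 54 present, 343 excused.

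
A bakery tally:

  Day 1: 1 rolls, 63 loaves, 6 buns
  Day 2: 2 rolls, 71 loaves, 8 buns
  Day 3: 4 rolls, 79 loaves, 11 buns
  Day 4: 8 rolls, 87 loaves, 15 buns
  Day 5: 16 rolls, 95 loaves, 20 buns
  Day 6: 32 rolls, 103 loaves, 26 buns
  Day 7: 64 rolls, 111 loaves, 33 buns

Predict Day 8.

128 rolls, 119 loaves, 41 buns

Rolls goes 1, 2, 4, 8, 16, 32, 64 → 128 (×2 each step).
Loaves: 63, 71, 79, 87, 95, 103, 111 → 119 (+8 each step).
Buns: differences are 2, 3, 4, … (increasing by 1 each time), so 6, 8, 11, 15, 20, 26, 33 → 41.
So the next row is 128 rolls, 119 loaves, 41 buns.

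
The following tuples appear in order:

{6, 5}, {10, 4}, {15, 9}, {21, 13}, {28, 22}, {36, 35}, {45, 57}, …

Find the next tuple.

First part: differences are 4, 5, 6, … (increasing by 1 each time), so 6, 10, 15, 21, 28, 36, 45 → 55.
Second part — each term is the sum of the two before it: 5, 4, 9, 13, 22, 35, 57 → 92.
Combining the parts gives {55, 92}.

{55, 92}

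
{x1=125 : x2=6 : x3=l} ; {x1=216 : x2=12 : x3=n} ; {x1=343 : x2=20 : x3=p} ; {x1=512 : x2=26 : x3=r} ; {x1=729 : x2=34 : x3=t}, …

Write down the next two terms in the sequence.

{x1=1000 : x2=40 : x3=v}, {x1=1331 : x2=48 : x3=x}

For the x1, perfect cubes: 5³, 6³, 7³, …: 125, 216, 343, 512, 729 → 1000 → 1331.
X2 goes 6, 12, 20, 26, 34 → 40 → 48 (alternating steps +6, +8, +6, +8, …).
X3 — letters move forward 2 places in the alphabet: l, n, p, r, t → v → x.
So the next two terms are {x1=1000 : x2=40 : x3=v} and {x1=1331 : x2=48 : x3=x}.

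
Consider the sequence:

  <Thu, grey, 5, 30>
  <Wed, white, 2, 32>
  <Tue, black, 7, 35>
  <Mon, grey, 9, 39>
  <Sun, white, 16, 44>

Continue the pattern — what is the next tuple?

Day: runs backward through the weekdays Mon→Sun; Thu, Wed, Tue, Mon, Sun → Sat.
Shade goes grey, white, black, grey, white → black (repeats grey → white → black).
For the third value, each term is the sum of the two before it: 5, 2, 7, 9, 16 → 25.
Fourth value: 30, 32, 35, 39, 44 → 50 (differences are 2, 3, 4, … (increasing by 1 each time)).
So the next tuple is <Sat, black, 25, 50>.

<Sat, black, 25, 50>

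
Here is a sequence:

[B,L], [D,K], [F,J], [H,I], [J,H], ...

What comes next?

[L,G]

First letter: B, D, F, H, J → L (letters move forward 2 places in the alphabet).
For the second letter, letters move back 1 place in the alphabet: L, K, J, I, H → G.
Putting it together: [L,G].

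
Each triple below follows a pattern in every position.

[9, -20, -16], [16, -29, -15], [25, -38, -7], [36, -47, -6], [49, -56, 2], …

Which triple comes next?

[64, -65, 3]

For the first entry, perfect squares: 3², 4², 5², …: 9, 16, 25, 36, 49 → 64.
Second entry: −9 each step; -20, -29, -38, -47, -56 → -65.
Third entry goes -16, -15, -7, -6, 2 → 3 (alternating steps +1, +8, +1, +8, …).
Combining the parts gives [64, -65, 3].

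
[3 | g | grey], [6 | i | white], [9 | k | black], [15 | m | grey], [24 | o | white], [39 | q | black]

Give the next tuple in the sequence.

[63 | s | grey]

First slot goes 3, 6, 9, 15, 24, 39 → 63 (each term is the sum of the two before it).
Letter: letters move forward 2 places in the alphabet, so g, i, k, m, o, q → s.
Shade: repeats grey → white → black, so grey, white, black, grey, white, black → grey.
Combining the parts gives [63 | s | grey].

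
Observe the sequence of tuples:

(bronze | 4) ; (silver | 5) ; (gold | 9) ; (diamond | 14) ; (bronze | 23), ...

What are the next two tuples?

(silver | 37), (gold | 60)

Rank: repeats bronze → silver → gold → diamond, so bronze, silver, gold, diamond, bronze → silver → gold.
Second slot goes 4, 5, 9, 14, 23 → 37 → 60 (each term is the sum of the two before it).
Putting the parts together: (silver | 37) and then (gold | 60).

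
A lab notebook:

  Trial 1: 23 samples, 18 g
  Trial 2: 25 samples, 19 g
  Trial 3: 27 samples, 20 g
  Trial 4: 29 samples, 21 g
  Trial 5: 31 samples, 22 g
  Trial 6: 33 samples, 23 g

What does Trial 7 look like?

35 samples, 24 g

Samples — +2 each step: 23, 25, 27, 29, 31, 33 → 35.
G: +1 each step; 18, 19, 20, 21, 22, 23 → 24.
Putting it together: 35 samples, 24 g.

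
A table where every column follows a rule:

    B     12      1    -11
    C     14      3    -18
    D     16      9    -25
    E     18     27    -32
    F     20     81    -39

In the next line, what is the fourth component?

Letter — letters move forward 1 place in the alphabet: B, C, D, E, F → G.
Second component: 12, 14, 16, 18, 20 → 22 (+2 each step).
Third component goes 1, 3, 9, 27, 81 → 243 (×3 each step).
For the fourth component, −7 each step: -11, -18, -25, -32, -39 → -46.

-46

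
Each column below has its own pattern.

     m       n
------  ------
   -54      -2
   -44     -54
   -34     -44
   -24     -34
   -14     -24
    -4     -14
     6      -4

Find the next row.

16  6

Column m: +10 each step, so -54, -44, -34, -24, -14, -4, 6 → 16.
Column n: always the previous value of the column m, so -2, -54, -44, -34, -24, -14, -4 → 6.
So the next row is 16  6.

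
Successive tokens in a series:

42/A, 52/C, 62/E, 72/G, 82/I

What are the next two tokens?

First component goes 42, 52, 62, 72, 82 → 92 → 102 (+10 each step).
Letter: letters move forward 2 places in the alphabet, so A, C, E, G, I → K → M.
Putting the parts together: 92/K and then 102/M.

92/K, 102/M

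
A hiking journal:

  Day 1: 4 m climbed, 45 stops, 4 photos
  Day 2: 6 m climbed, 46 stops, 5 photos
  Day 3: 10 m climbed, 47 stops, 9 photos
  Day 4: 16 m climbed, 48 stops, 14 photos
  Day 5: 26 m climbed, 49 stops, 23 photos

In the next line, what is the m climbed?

42

For the m climbed, each term is the sum of the two before it: 4, 6, 10, 16, 26 → 42.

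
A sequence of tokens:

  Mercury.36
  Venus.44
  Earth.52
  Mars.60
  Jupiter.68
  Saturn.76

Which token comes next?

Uranus.84

Planet goes Mercury, Venus, Earth, Mars, Jupiter, Saturn → Uranus (runs through the planets Mercury→Neptune).
Second component: 36, 44, 52, 60, 68, 76 → 84 (+8 each step).
Combining the parts gives Uranus.84.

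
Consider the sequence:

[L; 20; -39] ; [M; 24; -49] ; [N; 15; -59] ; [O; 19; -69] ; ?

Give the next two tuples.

Letter — letters move forward 1 place in the alphabet: L, M, N, O → P → Q.
For the second part, alternating steps +4, −9, +4, −9, …: 20, 24, 15, 19 → 10 → 14.
For the third part, −10 each step: -39, -49, -59, -69 → -79 → -89.
Putting the parts together: [P; 10; -79] and then [Q; 14; -89].

[P; 10; -79], [Q; 14; -89]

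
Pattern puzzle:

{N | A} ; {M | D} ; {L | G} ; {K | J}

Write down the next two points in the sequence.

First letter: N, M, L, K → J → I (letters move back 1 place in the alphabet).
Second letter: letters move forward 3 places in the alphabet; A, D, G, J → M → P.
Putting the parts together: {J | M} and then {I | P}.

{J | M}, {I | P}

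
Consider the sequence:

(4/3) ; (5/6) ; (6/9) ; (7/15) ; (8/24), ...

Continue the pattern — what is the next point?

(9/39)

First value: 4, 5, 6, 7, 8 → 9 (+1 each step).
For the second value, each term is the sum of the two before it: 3, 6, 9, 15, 24 → 39.
So the next point is (9/39).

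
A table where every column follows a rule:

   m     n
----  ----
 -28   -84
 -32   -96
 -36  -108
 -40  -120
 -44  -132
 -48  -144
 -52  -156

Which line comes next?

-56  -168

Column m — −4 each step: -28, -32, -36, -40, -44, -48, -52 → -56.
Column n: always 3 × the column m, so -84, -96, -108, -120, -132, -144, -156 → -168.
So the next line is -56  -168.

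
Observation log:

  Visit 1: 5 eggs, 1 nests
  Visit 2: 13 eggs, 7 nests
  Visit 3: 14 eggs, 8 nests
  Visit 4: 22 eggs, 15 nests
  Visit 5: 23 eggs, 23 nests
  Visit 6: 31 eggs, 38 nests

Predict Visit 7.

32 eggs, 61 nests

Eggs: alternating steps +8, +1, +8, +1, …, so 5, 13, 14, 22, 23, 31 → 32.
Nests: 1, 7, 8, 15, 23, 38 → 61 (each term is the sum of the two before it).
So the next row is 32 eggs, 61 nests.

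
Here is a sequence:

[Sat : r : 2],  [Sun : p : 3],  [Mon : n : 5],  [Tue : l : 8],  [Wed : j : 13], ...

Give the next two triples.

[Thu : h : 21], [Fri : f : 34]

Day goes Sat, Sun, Mon, Tue, Wed → Thu → Fri (runs through the weekdays Mon→Sun).
Letter: letters move back 2 places in the alphabet, so r, p, n, l, j → h → f.
Third part: each term is the sum of the two before it, so 2, 3, 5, 8, 13 → 21 → 34.
Putting the parts together: [Thu : h : 21] and then [Fri : f : 34].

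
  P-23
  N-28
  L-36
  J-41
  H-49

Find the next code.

Letter: letters move back 2 places in the alphabet; P, N, L, J, H → F.
Second component: alternating steps +5, +8, +5, +8, …; 23, 28, 36, 41, 49 → 54.
So the next code is F-54.

F-54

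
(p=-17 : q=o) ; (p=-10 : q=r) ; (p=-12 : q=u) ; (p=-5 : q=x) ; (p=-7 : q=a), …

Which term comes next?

P: alternating steps +7, −2, +7, −2, …; -17, -10, -12, -5, -7 → 0.
Q — letters move forward 3 places in the alphabet, wrapping Z→A: o, r, u, x, a → d.
Combining the parts gives (p=0 : q=d).

(p=0 : q=d)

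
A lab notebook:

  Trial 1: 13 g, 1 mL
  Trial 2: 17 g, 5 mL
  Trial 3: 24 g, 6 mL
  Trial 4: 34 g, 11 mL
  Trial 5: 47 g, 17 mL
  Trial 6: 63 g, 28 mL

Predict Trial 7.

82 g, 45 mL

G: 13, 17, 24, 34, 47, 63 → 82 (differences are 4, 7, 10, … (increasing by 3 each time)).
ML: each term is the sum of the two before it; 1, 5, 6, 11, 17, 28 → 45.
So the next record is 82 g, 45 mL.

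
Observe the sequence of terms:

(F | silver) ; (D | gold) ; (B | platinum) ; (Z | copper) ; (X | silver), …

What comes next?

For the letter, letters move back 2 places in the alphabet, wrapping A→Z: F, D, B, Z, X → V.
Metal: repeats silver → gold → platinum → copper, so silver, gold, platinum, copper, silver → gold.
Combining the parts gives (V | gold).

(V | gold)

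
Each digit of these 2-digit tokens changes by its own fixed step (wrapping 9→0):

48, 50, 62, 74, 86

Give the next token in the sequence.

98

First digit — +1 each step, mod 10: 4, 5, 6, 7, 8 → 9.
Second digit goes 8, 0, 2, 4, 6 → 8 (+2 each step, mod 10).
Combining the parts gives 98.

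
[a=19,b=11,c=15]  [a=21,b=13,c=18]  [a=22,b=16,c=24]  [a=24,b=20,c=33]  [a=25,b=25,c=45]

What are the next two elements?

[a=27,b=31,c=60], [a=28,b=38,c=78]

A — alternating steps +2, +1, +2, +1, …: 19, 21, 22, 24, 25 → 27 → 28.
For the b, differences are 2, 3, 4, … (increasing by 1 each time): 11, 13, 16, 20, 25 → 31 → 38.
C goes 15, 18, 24, 33, 45 → 60 → 78 (differences are 3, 6, 9, … (increasing by 3 each time)).
So the next two elements are [a=27,b=31,c=60] and [a=28,b=38,c=78].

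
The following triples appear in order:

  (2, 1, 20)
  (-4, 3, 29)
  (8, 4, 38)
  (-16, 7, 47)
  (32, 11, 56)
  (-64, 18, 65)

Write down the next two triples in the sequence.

(128, 29, 74), (-256, 47, 83)

First value — ×(-2) each step: 2, -4, 8, -16, 32, -64 → 128 → -256.
Second value goes 1, 3, 4, 7, 11, 18 → 29 → 47 (each term is the sum of the two before it).
For the third value, +9 each step: 20, 29, 38, 47, 56, 65 → 74 → 83.
Putting the parts together: (128, 29, 74) and then (-256, 47, 83).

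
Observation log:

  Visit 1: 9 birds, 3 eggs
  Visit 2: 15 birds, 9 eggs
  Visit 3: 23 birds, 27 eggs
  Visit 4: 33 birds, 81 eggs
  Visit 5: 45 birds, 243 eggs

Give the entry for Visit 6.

Birds goes 9, 15, 23, 33, 45 → 59 (differences are 6, 8, 10, … (increasing by 2 each time)).
Eggs: ×3 each step, so 3, 9, 27, 81, 243 → 729.
Putting it together: 59 birds, 729 eggs.

59 birds, 729 eggs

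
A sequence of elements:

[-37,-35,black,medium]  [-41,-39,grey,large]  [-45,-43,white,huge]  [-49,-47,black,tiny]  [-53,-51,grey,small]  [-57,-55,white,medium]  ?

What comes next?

[-61,-59,black,large]

First component — −4 each step: -37, -41, -45, -49, -53, -57 → -61.
Second component — always 2 more than the first component: -35, -39, -43, -47, -51, -55 → -59.
Shade: repeats black → grey → white, so black, grey, white, black, grey, white → black.
Size: repeats medium → large → huge → tiny → small, so medium, large, huge, tiny, small, medium → large.
Combining the parts gives [-61,-59,black,large].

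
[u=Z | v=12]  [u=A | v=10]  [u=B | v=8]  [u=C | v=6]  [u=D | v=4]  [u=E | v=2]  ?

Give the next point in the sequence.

[u=F | v=0]

U: Z, A, B, C, D, E → F (letters move forward 1 place in the alphabet, wrapping Z→A).
V: 12, 10, 8, 6, 4, 2 → 0 (−2 each step).
So the next point is [u=F | v=0].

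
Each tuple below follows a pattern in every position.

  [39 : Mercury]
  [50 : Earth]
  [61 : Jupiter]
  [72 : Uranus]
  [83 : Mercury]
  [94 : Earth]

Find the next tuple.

For the first coordinate, +11 each step: 39, 50, 61, 72, 83, 94 → 105.
Planet: Mercury, Earth, Jupiter, Uranus, Mercury, Earth → Jupiter (repeats Mercury → Earth → Jupiter → Uranus).
Putting it together: [105 : Jupiter].

[105 : Jupiter]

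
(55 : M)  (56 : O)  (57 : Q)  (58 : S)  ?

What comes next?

(59 : U)

For the first value, +1 each step: 55, 56, 57, 58 → 59.
Letter — letters move forward 2 places in the alphabet: M, O, Q, S → U.
Putting it together: (59 : U).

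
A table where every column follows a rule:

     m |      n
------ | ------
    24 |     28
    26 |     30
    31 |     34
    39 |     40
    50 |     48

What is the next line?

64  58

Column m — differences are 2, 5, 8, … (increasing by 3 each time): 24, 26, 31, 39, 50 → 64.
Column n: 28, 30, 34, 40, 48 → 58 (differences are 2, 4, 6, … (increasing by 2 each time)).
Combining the parts gives 64  58.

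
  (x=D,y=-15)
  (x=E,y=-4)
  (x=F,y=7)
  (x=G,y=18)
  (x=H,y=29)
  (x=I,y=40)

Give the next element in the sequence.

(x=J,y=51)

X goes D, E, F, G, H, I → J (letters move forward 1 place in the alphabet).
Y: +11 each step; -15, -4, 7, 18, 29, 40 → 51.
So the next element is (x=J,y=51).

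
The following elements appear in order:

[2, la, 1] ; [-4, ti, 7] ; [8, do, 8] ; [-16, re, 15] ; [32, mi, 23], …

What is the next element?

First slot goes 2, -4, 8, -16, 32 → -64 (×(-2) each step).
Note: runs through the solfège scale do→ti; la, ti, do, re, mi → fa.
Third slot: 1, 7, 8, 15, 23 → 38 (each term is the sum of the two before it).
Putting it together: [-64, fa, 38].

[-64, fa, 38]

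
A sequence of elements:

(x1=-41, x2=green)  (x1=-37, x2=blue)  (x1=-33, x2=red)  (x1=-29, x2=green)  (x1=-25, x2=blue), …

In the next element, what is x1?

X1: +4 each step, so -41, -37, -33, -29, -25 → -21.

-21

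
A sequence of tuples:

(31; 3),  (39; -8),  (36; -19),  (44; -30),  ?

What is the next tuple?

(41; -41)

First slot: alternating steps +8, −3, +8, −3, …; 31, 39, 36, 44 → 41.
Second slot: 3, -8, -19, -30 → -41 (−11 each step).
Putting it together: (41; -41).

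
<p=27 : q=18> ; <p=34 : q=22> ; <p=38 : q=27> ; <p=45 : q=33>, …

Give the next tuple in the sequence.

P goes 27, 34, 38, 45 → 49 (alternating steps +7, +4, +7, +4, …).
Q: differences are 4, 5, 6, … (increasing by 1 each time); 18, 22, 27, 33 → 40.
Combining the parts gives <p=49 : q=40>.

<p=49 : q=40>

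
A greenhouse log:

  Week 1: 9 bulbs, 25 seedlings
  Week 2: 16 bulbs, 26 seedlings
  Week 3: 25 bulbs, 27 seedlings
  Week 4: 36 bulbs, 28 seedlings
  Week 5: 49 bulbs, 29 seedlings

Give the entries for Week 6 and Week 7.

64 bulbs, 30 seedlings; 81 bulbs, 31 seedlings

Bulbs goes 9, 16, 25, 36, 49 → 64 → 81 (perfect squares: 3², 4², 5², …).
For the seedlings, +1 each step: 25, 26, 27, 28, 29 → 30 → 31.
Putting the parts together: 64 bulbs, 30 seedlings and then 81 bulbs, 31 seedlings.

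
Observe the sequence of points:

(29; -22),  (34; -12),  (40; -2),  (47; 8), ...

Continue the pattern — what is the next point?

First slot goes 29, 34, 40, 47 → 55 (differences are 5, 6, 7, … (increasing by 1 each time)).
Second slot goes -22, -12, -2, 8 → 18 (+10 each step).
So the next point is (55; 18).

(55; 18)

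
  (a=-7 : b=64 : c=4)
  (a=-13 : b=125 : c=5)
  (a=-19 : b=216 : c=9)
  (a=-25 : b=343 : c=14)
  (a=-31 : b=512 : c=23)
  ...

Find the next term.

A: -7, -13, -19, -25, -31 → -37 (−6 each step).
For the b, perfect cubes: 4³, 5³, 6³, …: 64, 125, 216, 343, 512 → 729.
C: each term is the sum of the two before it, so 4, 5, 9, 14, 23 → 37.
Putting it together: (a=-37 : b=729 : c=37).

(a=-37 : b=729 : c=37)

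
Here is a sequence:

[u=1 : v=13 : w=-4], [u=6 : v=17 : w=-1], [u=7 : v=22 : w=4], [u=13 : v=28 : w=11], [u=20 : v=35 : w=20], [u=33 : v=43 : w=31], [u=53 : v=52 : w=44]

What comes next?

[u=86 : v=62 : w=59]

U — each term is the sum of the two before it: 1, 6, 7, 13, 20, 33, 53 → 86.
V: differences are 4, 5, 6, … (increasing by 1 each time), so 13, 17, 22, 28, 35, 43, 52 → 62.
W goes -4, -1, 4, 11, 20, 31, 44 → 59 (differences are 3, 5, 7, … (increasing by 2 each time)).
So the next tuple is [u=86 : v=62 : w=59].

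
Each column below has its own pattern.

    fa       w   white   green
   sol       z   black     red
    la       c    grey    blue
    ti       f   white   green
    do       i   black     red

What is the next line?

Note — runs through the solfège scale do→ti: fa, sol, la, ti, do → re.
For the letter, letters move forward 3 places in the alphabet, wrapping Z→A: w, z, c, f, i → l.
Shade: repeats white → black → grey; white, black, grey, white, black → grey.
Colour — repeats green → red → blue: green, red, blue, green, red → blue.
Putting it together: re  l  grey  blue.

re  l  grey  blue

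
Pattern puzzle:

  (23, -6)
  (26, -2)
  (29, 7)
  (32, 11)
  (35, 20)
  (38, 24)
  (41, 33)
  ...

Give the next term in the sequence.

(44, 37)

First coordinate: 23, 26, 29, 32, 35, 38, 41 → 44 (+3 each step).
Second coordinate: alternating steps +4, +9, +4, +9, …; -6, -2, 7, 11, 20, 24, 33 → 37.
Putting it together: (44, 37).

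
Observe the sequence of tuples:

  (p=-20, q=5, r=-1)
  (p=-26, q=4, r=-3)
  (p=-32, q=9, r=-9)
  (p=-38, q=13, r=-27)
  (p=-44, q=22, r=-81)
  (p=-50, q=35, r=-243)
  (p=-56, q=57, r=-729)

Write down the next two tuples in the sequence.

For the p, −6 each step: -20, -26, -32, -38, -44, -50, -56 → -62 → -68.
Q: each term is the sum of the two before it, so 5, 4, 9, 13, 22, 35, 57 → 92 → 149.
R: -1, -3, -9, -27, -81, -243, -729 → -2187 → -6561 (×3 each step).
So the next two tuples are (p=-62, q=92, r=-2187) and (p=-68, q=149, r=-6561).

(p=-62, q=92, r=-2187), (p=-68, q=149, r=-6561)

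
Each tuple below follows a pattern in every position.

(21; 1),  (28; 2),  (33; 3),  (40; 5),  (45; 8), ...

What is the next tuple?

First slot goes 21, 28, 33, 40, 45 → 52 (alternating steps +7, +5, +7, +5, …).
Second slot: each term is the sum of the two before it; 1, 2, 3, 5, 8 → 13.
Combining the parts gives (52; 13).

(52; 13)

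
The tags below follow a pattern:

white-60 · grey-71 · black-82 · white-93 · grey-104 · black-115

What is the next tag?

white-126

Shade goes white, grey, black, white, grey, black → white (repeats white → grey → black).
Second component — +11 each step: 60, 71, 82, 93, 104, 115 → 126.
Combining the parts gives white-126.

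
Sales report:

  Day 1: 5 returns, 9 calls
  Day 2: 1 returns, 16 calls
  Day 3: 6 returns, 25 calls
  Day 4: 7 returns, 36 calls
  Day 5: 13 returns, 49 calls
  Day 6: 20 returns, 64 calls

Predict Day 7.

Returns goes 5, 1, 6, 7, 13, 20 → 33 (each term is the sum of the two before it).
Calls: perfect squares: 3², 4², 5², …; 9, 16, 25, 36, 49, 64 → 81.
Putting it together: 33 returns, 81 calls.

33 returns, 81 calls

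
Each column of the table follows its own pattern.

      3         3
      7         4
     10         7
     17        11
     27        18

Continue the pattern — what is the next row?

First component — each term is the sum of the two before it: 3, 7, 10, 17, 27 → 44.
Second component goes 3, 4, 7, 11, 18 → 29 (each term is the sum of the two before it).
So the next row is 44  29.

44  29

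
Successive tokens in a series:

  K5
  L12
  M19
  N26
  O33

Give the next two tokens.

P40 then Q47

Letter goes K, L, M, N, O → P → Q (letters move forward 1 place in the alphabet).
Second component — +7 each step: 5, 12, 19, 26, 33 → 40 → 47.
So the next two tokens are P40 and Q47.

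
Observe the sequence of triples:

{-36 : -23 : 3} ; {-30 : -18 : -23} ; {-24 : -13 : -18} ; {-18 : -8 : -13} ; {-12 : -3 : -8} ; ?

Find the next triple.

{-6 : 2 : -3}

First part: -36, -30, -24, -18, -12 → -6 (+6 each step).
Second part — +5 each step: -23, -18, -13, -8, -3 → 2.
For the third part, always the previous value of the second part: 3, -23, -18, -13, -8 → -3.
Putting it together: {-6 : 2 : -3}.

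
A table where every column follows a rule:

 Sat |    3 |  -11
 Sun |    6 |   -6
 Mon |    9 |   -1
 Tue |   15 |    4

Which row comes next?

Wed  24  9

Day: runs through the weekdays Mon→Sun; Sat, Sun, Mon, Tue → Wed.
Second component: each term is the sum of the two before it, so 3, 6, 9, 15 → 24.
Third component goes -11, -6, -1, 4 → 9 (+5 each step).
Combining the parts gives Wed  24  9.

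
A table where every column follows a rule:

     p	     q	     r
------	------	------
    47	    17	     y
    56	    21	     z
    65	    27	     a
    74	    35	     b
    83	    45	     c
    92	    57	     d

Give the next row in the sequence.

For the column p, +9 each step: 47, 56, 65, 74, 83, 92 → 101.
Column q — differences are 4, 6, 8, … (increasing by 2 each time): 17, 21, 27, 35, 45, 57 → 71.
Column r: letters move forward 1 place in the alphabet, wrapping Z→A, so y, z, a, b, c, d → e.
So the next row is 101  71  e.

101  71  e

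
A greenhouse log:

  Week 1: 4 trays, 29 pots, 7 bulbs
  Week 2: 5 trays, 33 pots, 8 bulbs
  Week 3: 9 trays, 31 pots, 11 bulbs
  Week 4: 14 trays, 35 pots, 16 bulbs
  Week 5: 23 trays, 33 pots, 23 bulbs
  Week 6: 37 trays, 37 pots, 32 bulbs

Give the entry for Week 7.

Trays: each term is the sum of the two before it; 4, 5, 9, 14, 23, 37 → 60.
Pots: alternating steps +4, −2, +4, −2, …, so 29, 33, 31, 35, 33, 37 → 35.
Bulbs: differences are 1, 3, 5, … (increasing by 2 each time), so 7, 8, 11, 16, 23, 32 → 43.
Combining the parts gives 60 trays, 35 pots, 43 bulbs.

60 trays, 35 pots, 43 bulbs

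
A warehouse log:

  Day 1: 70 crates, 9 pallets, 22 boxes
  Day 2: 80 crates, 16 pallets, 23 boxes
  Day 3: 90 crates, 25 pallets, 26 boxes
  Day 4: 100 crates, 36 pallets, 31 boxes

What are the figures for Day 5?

Crates goes 70, 80, 90, 100 → 110 (+10 each step).
Pallets: perfect squares: 3², 4², 5², …; 9, 16, 25, 36 → 49.
Boxes: differences are 1, 3, 5, … (increasing by 2 each time); 22, 23, 26, 31 → 38.
Combining the parts gives 110 crates, 49 pallets, 38 boxes.

110 crates, 49 pallets, 38 boxes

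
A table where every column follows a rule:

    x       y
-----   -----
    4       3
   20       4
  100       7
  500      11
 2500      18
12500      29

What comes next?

Column x goes 4, 20, 100, 500, 2500, 12500 → 62500 (×5 each step).
Column y: each term is the sum of the two before it; 3, 4, 7, 11, 18, 29 → 47.
Putting it together: 62500  47.

62500  47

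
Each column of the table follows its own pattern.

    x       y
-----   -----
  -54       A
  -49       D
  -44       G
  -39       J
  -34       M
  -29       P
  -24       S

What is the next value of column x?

Column x: +5 each step; -54, -49, -44, -39, -34, -29, -24 → -19.
Column y: letters move forward 3 places in the alphabet, so A, D, G, J, M, P, S → V.

-19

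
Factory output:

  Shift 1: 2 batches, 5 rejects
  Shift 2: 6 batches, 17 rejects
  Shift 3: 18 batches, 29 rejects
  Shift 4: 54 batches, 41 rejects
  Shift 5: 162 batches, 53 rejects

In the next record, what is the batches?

486

Batches: ×3 each step, so 2, 6, 18, 54, 162 → 486.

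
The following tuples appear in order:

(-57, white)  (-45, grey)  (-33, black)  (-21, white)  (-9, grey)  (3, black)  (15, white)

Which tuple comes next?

(27, grey)

For the first value, +12 each step: -57, -45, -33, -21, -9, 3, 15 → 27.
Shade: repeats white → grey → black, so white, grey, black, white, grey, black, white → grey.
Putting it together: (27, grey).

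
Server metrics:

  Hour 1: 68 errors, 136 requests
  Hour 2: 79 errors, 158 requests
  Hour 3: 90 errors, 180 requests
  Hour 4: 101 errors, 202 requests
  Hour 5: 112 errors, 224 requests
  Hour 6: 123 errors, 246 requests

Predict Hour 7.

Errors: 68, 79, 90, 101, 112, 123 → 134 (+11 each step).
Requests — always 2 × the errors: 136, 158, 180, 202, 224, 246 → 268.
Combining the parts gives 134 errors, 268 requests.

134 errors, 268 requests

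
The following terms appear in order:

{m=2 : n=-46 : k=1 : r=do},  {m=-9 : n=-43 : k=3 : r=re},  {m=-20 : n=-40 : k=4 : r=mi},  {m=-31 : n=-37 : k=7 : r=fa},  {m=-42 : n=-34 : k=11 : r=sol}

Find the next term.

{m=-53 : n=-31 : k=18 : r=la}

M goes 2, -9, -20, -31, -42 → -53 (−11 each step).
N: -46, -43, -40, -37, -34 → -31 (+3 each step).
K: each term is the sum of the two before it; 1, 3, 4, 7, 11 → 18.
R goes do, re, mi, fa, sol → la (runs through the solfège scale do→ti).
Putting it together: {m=-53 : n=-31 : k=18 : r=la}.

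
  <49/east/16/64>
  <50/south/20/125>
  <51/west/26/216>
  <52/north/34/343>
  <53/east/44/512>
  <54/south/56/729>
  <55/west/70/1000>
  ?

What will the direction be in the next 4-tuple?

north

Direction: repeats east → south → west → north, so east, south, west, north, east, south, west → north.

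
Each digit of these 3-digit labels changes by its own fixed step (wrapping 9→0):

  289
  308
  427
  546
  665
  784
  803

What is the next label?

922

For the first digit, +1 each step, mod 10: 2, 3, 4, 5, 6, 7, 8 → 9.
Second digit goes 8, 0, 2, 4, 6, 8, 0 → 2 (+2 each step, mod 10).
Third digit: −1 each step, mod 10; 9, 8, 7, 6, 5, 4, 3 → 2.
Putting it together: 922.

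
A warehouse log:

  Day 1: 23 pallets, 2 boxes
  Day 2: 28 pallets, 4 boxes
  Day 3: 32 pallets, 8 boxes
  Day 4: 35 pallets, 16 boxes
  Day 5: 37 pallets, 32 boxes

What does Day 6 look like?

38 pallets, 64 boxes

For the pallets, differences are 5, 4, 3, … (decreasing by 1 each time): 23, 28, 32, 35, 37 → 38.
Boxes goes 2, 4, 8, 16, 32 → 64 (×2 each step).
Putting it together: 38 pallets, 64 boxes.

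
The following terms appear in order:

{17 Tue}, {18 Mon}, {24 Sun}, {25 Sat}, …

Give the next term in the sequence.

First component: alternating steps +1, +6, +1, +6, …, so 17, 18, 24, 25 → 31.
Day — runs backward through the weekdays Mon→Sun: Tue, Mon, Sun, Sat → Fri.
Putting it together: {31 Fri}.

{31 Fri}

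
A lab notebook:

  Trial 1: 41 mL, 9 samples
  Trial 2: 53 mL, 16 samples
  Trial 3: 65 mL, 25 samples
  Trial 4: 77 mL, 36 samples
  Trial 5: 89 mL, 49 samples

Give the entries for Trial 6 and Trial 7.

For the mL, +12 each step: 41, 53, 65, 77, 89 → 101 → 113.
Samples — perfect squares: 3², 4², 5², …: 9, 16, 25, 36, 49 → 64 → 81.
So the next two lines are 101 mL, 64 samples and 113 mL, 81 samples.

101 mL, 64 samples; 113 mL, 81 samples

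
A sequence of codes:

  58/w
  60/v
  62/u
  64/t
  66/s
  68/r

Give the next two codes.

70/q, 72/p

First component: +2 each step; 58, 60, 62, 64, 66, 68 → 70 → 72.
Letter: w, v, u, t, s, r → q → p (letters move back 1 place in the alphabet).
So the next two codes are 70/q and 72/p.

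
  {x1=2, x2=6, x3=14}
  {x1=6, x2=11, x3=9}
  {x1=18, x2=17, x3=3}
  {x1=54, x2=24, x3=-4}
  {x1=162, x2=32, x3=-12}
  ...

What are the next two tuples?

X1 goes 2, 6, 18, 54, 162 → 486 → 1458 (×3 each step).
X2: differences are 5, 6, 7, … (increasing by 1 each time), so 6, 11, 17, 24, 32 → 41 → 51.
X3: 14, 9, 3, -4, -12 → -21 → -31 (together with the x2 always sums to 20).
Putting the parts together: {x1=486, x2=41, x3=-21} and then {x1=1458, x2=51, x3=-31}.

{x1=486, x2=41, x3=-21}, {x1=1458, x2=51, x3=-31}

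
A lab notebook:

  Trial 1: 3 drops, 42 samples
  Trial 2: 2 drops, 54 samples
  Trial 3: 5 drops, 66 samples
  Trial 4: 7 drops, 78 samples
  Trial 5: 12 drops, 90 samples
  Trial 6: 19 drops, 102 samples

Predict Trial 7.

31 drops, 114 samples

Drops — each term is the sum of the two before it: 3, 2, 5, 7, 12, 19 → 31.
Samples: +12 each step; 42, 54, 66, 78, 90, 102 → 114.
Combining the parts gives 31 drops, 114 samples.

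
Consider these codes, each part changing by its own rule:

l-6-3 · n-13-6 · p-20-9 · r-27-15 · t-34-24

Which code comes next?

v-41-39

Letter — letters move forward 2 places in the alphabet: l, n, p, r, t → v.
Second component: +7 each step; 6, 13, 20, 27, 34 → 41.
Third component: 3, 6, 9, 15, 24 → 39 (each term is the sum of the two before it).
So the next code is v-41-39.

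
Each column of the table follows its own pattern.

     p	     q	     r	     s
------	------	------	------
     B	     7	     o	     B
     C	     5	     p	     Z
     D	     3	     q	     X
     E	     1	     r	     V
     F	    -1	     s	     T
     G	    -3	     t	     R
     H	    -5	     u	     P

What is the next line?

I  -7  v  N

Column p — letters move forward 1 place in the alphabet: B, C, D, E, F, G, H → I.
Column q goes 7, 5, 3, 1, -1, -3, -5 → -7 (−2 each step).
Column r — letters move forward 1 place in the alphabet: o, p, q, r, s, t, u → v.
For the column s, letters move back 2 places in the alphabet, wrapping A→Z: B, Z, X, V, T, R, P → N.
Combining the parts gives I  -7  v  N.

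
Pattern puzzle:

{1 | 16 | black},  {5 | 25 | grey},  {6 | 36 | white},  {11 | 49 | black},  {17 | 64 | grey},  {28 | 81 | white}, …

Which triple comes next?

{45 | 100 | black}

First part — each term is the sum of the two before it: 1, 5, 6, 11, 17, 28 → 45.
Second part: perfect squares: 4², 5², 6², …; 16, 25, 36, 49, 64, 81 → 100.
Shade: black, grey, white, black, grey, white → black (repeats black → grey → white).
So the next triple is {45 | 100 | black}.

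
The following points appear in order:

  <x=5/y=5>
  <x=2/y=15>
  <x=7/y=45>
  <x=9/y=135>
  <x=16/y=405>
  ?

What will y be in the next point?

Y — ×3 each step: 5, 15, 45, 135, 405 → 1215.

1215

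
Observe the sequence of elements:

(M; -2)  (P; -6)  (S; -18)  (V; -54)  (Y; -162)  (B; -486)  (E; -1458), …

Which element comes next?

(H; -4374)

Letter: letters move forward 3 places in the alphabet, wrapping Z→A, so M, P, S, V, Y, B, E → H.
Second component: -2, -6, -18, -54, -162, -486, -1458 → -4374 (×3 each step).
Putting it together: (H; -4374).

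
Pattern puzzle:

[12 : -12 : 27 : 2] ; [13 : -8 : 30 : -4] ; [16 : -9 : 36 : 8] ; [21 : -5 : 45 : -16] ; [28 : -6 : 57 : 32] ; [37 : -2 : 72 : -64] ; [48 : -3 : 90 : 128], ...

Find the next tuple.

First slot: 12, 13, 16, 21, 28, 37, 48 → 61 (differences are 1, 3, 5, … (increasing by 2 each time)).
Second slot goes -12, -8, -9, -5, -6, -2, -3 → 1 (alternating steps +4, −1, +4, −1, …).
Third slot goes 27, 30, 36, 45, 57, 72, 90 → 111 (differences are 3, 6, 9, … (increasing by 3 each time)).
For the fourth slot, ×(-2) each step: 2, -4, 8, -16, 32, -64, 128 → -256.
Putting it together: [61 : 1 : 111 : -256].

[61 : 1 : 111 : -256]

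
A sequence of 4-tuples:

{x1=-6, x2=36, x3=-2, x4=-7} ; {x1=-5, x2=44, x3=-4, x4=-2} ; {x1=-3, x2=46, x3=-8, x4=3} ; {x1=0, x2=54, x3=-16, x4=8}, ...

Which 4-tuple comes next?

{x1=4, x2=56, x3=-32, x4=13}

X1: -6, -5, -3, 0 → 4 (differences are 1, 2, 3, … (increasing by 1 each time)).
X2 goes 36, 44, 46, 54 → 56 (alternating steps +8, +2, +8, +2, …).
X3: -2, -4, -8, -16 → -32 (×2 each step).
X4: -7, -2, 3, 8 → 13 (+5 each step).
Putting it together: {x1=4, x2=56, x3=-32, x4=13}.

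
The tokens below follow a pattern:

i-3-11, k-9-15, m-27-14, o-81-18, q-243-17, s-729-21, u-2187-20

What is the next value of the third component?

24

For the third component, alternating steps +4, −1, +4, −1, …: 11, 15, 14, 18, 17, 21, 20 → 24.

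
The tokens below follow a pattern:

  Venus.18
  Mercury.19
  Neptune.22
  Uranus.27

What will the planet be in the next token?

For the planet, runs backward through the planets Mercury→Neptune: Venus, Mercury, Neptune, Uranus → Saturn.

Saturn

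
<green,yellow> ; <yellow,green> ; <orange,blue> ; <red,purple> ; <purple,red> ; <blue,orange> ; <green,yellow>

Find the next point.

For the first colour, repeats green → yellow → orange → red → purple → blue: green, yellow, orange, red, purple, blue, green → yellow.
Second colour: yellow, green, blue, purple, red, orange, yellow → green (repeats yellow → green → blue → purple → red → orange).
Putting it together: <yellow,green>.

<yellow,green>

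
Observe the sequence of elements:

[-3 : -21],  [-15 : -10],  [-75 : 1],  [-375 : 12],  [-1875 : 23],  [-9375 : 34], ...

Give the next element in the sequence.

For the first part, ×5 each step: -3, -15, -75, -375, -1875, -9375 → -46875.
Second part: +11 each step; -21, -10, 1, 12, 23, 34 → 45.
So the next element is [-46875 : 45].

[-46875 : 45]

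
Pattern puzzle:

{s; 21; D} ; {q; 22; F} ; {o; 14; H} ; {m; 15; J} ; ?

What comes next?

First letter: s, q, o, m → k (letters move back 2 places in the alphabet).
For the second component, alternating steps +1, −8, +1, −8, …: 21, 22, 14, 15 → 7.
Second letter: letters move forward 2 places in the alphabet; D, F, H, J → L.
Putting it together: {k; 7; L}.

{k; 7; L}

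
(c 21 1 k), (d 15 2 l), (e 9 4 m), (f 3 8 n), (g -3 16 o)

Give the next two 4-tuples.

First letter: letters move forward 1 place in the alphabet, so c, d, e, f, g → h → i.
Second value: −6 each step; 21, 15, 9, 3, -3 → -9 → -15.
Third value goes 1, 2, 4, 8, 16 → 32 → 64 (×2 each step).
Second letter — letters move forward 1 place in the alphabet: k, l, m, n, o → p → q.
So the next two 4-tuples are (h -9 32 p) and (i -15 64 q).

(h -9 32 p), (i -15 64 q)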